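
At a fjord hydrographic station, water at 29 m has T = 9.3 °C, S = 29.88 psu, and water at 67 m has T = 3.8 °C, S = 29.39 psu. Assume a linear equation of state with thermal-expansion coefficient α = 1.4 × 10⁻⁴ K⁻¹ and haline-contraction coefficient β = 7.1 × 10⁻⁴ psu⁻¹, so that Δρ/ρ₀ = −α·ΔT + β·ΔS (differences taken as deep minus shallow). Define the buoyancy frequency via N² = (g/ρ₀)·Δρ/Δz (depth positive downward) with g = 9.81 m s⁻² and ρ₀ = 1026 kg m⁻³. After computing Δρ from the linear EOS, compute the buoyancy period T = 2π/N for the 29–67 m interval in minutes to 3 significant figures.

10.0 min

ΔT = -5.5 K, ΔS = -0.49 psu (deep − shallow).
Δρ/ρ₀ = −αΔT + βΔS = 7.70 × 10⁻⁴ − 3.479 × 10⁻⁴ = 4.221 × 10⁻⁴, so Δρ ≈ 0.4331 kg m⁻³.
N² = (g/ρ₀)·Δρ/Δz = g·(Δρ/ρ₀)/Δz = 9.81 × 4.221 × 10⁻⁴ / 38 = 1.0897 × 10⁻⁴ s⁻².
N = √(1.0897 × 10⁻⁴) = 0.010439 rad s⁻¹ → T = 2π/N = 601.90 s = 10.032 min ≈ 10.0 min.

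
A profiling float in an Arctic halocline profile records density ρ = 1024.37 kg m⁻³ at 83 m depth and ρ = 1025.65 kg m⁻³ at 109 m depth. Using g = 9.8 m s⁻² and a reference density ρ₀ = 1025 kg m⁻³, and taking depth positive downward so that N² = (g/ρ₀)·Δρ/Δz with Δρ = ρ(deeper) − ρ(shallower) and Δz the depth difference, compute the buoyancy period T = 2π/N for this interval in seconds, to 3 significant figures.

Δρ = 1025.65 − 1024.37 = 1.28 kg m⁻³ over Δz = 109 − 83 = 26 m.
N² = (9.8/1025) × (1.28/26) = 4.7069 × 10⁻⁴ s⁻².
N = √(4.7069 × 10⁻⁴) = 0.021695 rad s⁻¹, so T = 2π/N = 289.61 s ≈ 290 s.
A positive N² confirms static stability across the interval.

290 s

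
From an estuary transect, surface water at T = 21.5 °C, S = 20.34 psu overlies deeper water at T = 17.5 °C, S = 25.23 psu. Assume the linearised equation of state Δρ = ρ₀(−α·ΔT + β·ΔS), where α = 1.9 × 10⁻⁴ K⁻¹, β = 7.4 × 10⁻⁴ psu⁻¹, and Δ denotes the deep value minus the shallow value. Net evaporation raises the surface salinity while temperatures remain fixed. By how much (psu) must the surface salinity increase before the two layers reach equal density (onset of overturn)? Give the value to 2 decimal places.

Neutral buoyancy requires −α(T_deep − T_surf) + β(S_deep − S_surf′) = 0.
S_surf′ = S_deep − (α/β)·ΔT = 25.23 − (1.9 × 10⁻⁴/7.4 × 10⁻⁴)·(-4.0) = 26.2570 psu.
Increase required: 26.2570 − 20.34 = 5.9170 psu.

5.92 psu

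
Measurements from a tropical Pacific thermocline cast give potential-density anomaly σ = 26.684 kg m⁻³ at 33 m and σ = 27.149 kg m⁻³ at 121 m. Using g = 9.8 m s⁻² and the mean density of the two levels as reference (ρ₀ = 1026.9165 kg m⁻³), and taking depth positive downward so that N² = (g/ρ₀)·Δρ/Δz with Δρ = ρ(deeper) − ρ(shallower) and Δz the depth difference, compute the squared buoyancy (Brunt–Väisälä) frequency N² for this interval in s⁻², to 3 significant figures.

Δρ = 1027.149 − 1026.684 = 0.465 kg m⁻³ over Δz = 121 − 33 = 88 m.
N² = (9.8/1026.9165) × (0.465/88) = 5.0427 × 10⁻⁵ s⁻² ≈ 5.04 × 10⁻⁵ s⁻².

5.04 × 10⁻⁵ s⁻²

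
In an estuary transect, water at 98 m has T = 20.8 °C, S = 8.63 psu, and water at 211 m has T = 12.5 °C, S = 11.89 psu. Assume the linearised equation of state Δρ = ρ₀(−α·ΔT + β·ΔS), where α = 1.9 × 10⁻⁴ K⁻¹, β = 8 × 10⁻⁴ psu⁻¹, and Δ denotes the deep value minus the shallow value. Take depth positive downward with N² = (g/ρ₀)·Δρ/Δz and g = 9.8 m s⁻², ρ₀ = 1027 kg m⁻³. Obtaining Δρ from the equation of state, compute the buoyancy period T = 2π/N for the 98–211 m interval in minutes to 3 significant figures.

5.50 min

ΔT = -8.3 K, ΔS = +3.26 psu (deep − shallow).
Δρ/ρ₀ = −αΔT + βΔS = 1.577 × 10⁻³ + 2.608 × 10⁻³ = 4.185 × 10⁻³, so Δρ ≈ 4.298 kg m⁻³.
N² = (g/ρ₀)·Δρ/Δz = g·(Δρ/ρ₀)/Δz = 9.8 × 4.185 × 10⁻³ / 113 = 3.6295 × 10⁻⁴ s⁻².
N = √(3.6295 × 10⁻⁴) = 0.019051 rad s⁻¹ → T = 2π/N = 329.81 s = 5.4968 min ≈ 5.50 min.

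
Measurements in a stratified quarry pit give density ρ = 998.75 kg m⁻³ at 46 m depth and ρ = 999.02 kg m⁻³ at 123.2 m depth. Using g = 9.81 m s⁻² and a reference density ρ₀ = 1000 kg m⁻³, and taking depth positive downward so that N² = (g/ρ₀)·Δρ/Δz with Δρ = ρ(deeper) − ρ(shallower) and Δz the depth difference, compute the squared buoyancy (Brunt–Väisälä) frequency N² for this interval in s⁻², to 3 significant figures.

3.43 × 10⁻⁵ s⁻²

Δρ = 999.02 − 998.75 = 0.27 kg m⁻³ over Δz = 123.2 − 46 = 77.2 m.
N² = (9.81/1000) × (0.27/77.2) = 3.4310 × 10⁻⁵ s⁻² ≈ 3.43 × 10⁻⁵ s⁻².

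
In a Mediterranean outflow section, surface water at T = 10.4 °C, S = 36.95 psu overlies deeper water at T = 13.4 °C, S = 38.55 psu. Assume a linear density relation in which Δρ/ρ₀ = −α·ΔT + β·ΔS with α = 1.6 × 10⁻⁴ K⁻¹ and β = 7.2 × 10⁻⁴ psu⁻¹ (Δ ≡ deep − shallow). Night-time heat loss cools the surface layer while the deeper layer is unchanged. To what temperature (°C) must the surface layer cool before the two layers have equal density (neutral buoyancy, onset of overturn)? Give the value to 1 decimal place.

6.2 °C

Neutral buoyancy requires Δρ = 0, i.e. −α(T_deep − T_surf′) + β(S_deep − S_surf) = 0.
T_surf′ = T_deep − (β/α)·ΔS = 13.4 − (7.2 × 10⁻⁴/1.6 × 10⁻⁴)·(+1.60) = 6.200 °C.
Cooling required: 10.4 − (6.200) = 4.200 °C.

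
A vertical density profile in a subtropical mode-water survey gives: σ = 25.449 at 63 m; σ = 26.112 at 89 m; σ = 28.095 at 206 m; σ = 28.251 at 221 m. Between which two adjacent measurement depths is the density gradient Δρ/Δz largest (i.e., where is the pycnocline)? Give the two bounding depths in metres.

63–89 m

Compute the density gradient over each adjacent pair:
  63–89 m: Δρ/Δz = 0.663/26 = 0.026 kg m⁻⁴
  89–206 m: Δρ/Δz = 1.983/117 = 0.017 kg m⁻⁴
  206–221 m: Δρ/Δz = 0.156/15 = 0.010 kg m⁻⁴
The largest gradient is in the 63–89 m interval — the pycnocline.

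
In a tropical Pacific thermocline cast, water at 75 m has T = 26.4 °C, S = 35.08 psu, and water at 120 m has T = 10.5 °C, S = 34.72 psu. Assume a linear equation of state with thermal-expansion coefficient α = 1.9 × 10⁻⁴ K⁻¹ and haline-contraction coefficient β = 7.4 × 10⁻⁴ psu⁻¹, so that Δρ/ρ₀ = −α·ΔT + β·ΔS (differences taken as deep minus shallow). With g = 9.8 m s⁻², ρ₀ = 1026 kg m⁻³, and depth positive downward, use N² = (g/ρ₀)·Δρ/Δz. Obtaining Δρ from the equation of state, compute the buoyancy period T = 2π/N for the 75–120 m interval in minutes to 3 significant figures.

4.28 min

ΔT = -15.9 K, ΔS = -0.36 psu (deep − shallow).
Δρ/ρ₀ = −αΔT + βΔS = 3.021 × 10⁻³ − 2.664 × 10⁻⁴ = 2.7546 × 10⁻³, so Δρ ≈ 2.826 kg m⁻³.
N² = (g/ρ₀)·Δρ/Δz = g·(Δρ/ρ₀)/Δz = 9.8 × 2.7546 × 10⁻³ / 45 = 5.9989 × 10⁻⁴ s⁻².
N = √(5.9989 × 10⁻⁴) = 0.024493 rad s⁻¹ → T = 2π/N = 256.53 s = 4.2755 min ≈ 4.28 min.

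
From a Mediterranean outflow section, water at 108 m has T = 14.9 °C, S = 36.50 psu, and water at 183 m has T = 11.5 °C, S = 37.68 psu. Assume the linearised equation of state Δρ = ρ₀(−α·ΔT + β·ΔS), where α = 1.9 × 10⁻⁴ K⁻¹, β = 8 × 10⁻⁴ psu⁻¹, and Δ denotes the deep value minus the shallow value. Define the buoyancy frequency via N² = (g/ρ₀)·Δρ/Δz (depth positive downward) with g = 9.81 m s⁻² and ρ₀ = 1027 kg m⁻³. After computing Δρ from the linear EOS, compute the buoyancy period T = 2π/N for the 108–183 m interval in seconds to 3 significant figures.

ΔT = -3.4 K, ΔS = +1.18 psu (deep − shallow).
Δρ/ρ₀ = −αΔT + βΔS = 6.46 × 10⁻⁴ + 9.44 × 10⁻⁴ = 1.59 × 10⁻³, so Δρ ≈ 1.633 kg m⁻³.
N² = (g/ρ₀)·Δρ/Δz = g·(Δρ/ρ₀)/Δz = 9.81 × 1.59 × 10⁻³ / 75 = 2.0797 × 10⁻⁴ s⁻².
N = √(2.0797 × 10⁻⁴) = 0.014421 rad s⁻¹ → T = 2π/N = 435.70 s ≈ 436 s.

436 s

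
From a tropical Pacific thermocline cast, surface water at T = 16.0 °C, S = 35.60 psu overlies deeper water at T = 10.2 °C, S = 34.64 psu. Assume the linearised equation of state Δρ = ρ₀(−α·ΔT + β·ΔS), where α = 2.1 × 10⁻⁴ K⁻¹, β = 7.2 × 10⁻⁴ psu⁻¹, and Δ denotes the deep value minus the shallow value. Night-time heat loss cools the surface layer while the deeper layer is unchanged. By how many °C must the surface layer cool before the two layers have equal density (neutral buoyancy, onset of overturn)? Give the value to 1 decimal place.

2.5 °C

Neutral buoyancy requires Δρ = 0, i.e. −α(T_deep − T_surf′) + β(S_deep − S_surf) = 0.
T_surf′ = T_deep − (β/α)·ΔS = 10.2 − (7.2 × 10⁻⁴/2.1 × 10⁻⁴)·(-0.96) = 13.491 °C.
Cooling required: 16.0 − (13.491) = 2.509 °C.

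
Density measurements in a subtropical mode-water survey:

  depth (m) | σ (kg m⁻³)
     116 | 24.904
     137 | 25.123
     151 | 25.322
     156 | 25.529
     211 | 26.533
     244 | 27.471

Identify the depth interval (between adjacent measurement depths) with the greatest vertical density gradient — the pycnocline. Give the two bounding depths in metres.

151–156 m

Compute the density gradient over each adjacent pair:
  116–137 m: Δρ/Δz = 0.219/21 = 0.010 kg m⁻⁴
  137–151 m: Δρ/Δz = 0.199/14 = 0.014 kg m⁻⁴
  151–156 m: Δρ/Δz = 0.207/5 = 0.041 kg m⁻⁴
  156–211 m: Δρ/Δz = 1.004/55 = 0.018 kg m⁻⁴
  211–244 m: Δρ/Δz = 0.938/33 = 0.028 kg m⁻⁴
The largest gradient is in the 151–156 m interval — the pycnocline.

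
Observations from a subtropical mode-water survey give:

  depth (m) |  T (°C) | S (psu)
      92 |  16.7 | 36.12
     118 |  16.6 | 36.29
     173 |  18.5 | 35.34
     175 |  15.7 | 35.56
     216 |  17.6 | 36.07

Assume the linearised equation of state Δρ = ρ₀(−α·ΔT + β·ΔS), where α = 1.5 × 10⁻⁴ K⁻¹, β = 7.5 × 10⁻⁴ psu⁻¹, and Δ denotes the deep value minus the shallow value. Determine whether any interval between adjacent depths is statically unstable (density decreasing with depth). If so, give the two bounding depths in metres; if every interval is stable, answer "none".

118–173 m

Evaluate Δρ/ρ₀ = −αΔT + βΔS across each adjacent pair:
  92–118 m: −αΔT+βΔS = −(1.5 × 10⁻⁴)(-0.1)+(7.5 × 10⁻⁴)(+0.17) = 1.4 × 10⁻⁴ → stable
  118–173 m: −αΔT+βΔS = −(1.5 × 10⁻⁴)(+1.9)+(7.5 × 10⁻⁴)(-0.95) = -1.0 × 10⁻³ → UNSTABLE
  173–175 m: −αΔT+βΔS = −(1.5 × 10⁻⁴)(-2.8)+(7.5 × 10⁻⁴)(+0.22) = 5.9 × 10⁻⁴ → stable
  175–216 m: −αΔT+βΔS = −(1.5 × 10⁻⁴)(+1.9)+(7.5 × 10⁻⁴)(+0.51) = 9.8 × 10⁻⁵ → stable
The 118–173 m interval has Δρ < 0: lighter water underlies denser water.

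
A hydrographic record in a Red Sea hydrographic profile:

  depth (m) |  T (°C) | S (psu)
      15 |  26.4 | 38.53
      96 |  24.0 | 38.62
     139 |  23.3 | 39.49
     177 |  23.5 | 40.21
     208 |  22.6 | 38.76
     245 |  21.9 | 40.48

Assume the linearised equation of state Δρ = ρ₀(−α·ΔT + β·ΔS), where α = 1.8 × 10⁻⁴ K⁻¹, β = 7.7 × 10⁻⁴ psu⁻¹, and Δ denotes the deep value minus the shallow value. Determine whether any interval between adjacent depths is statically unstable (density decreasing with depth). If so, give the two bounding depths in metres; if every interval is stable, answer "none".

Evaluate Δρ/ρ₀ = −αΔT + βΔS across each adjacent pair:
  15–96 m: −αΔT+βΔS = −(1.8 × 10⁻⁴)(-2.4)+(7.7 × 10⁻⁴)(+0.09) = 5.0 × 10⁻⁴ → stable
  96–139 m: −αΔT+βΔS = −(1.8 × 10⁻⁴)(-0.7)+(7.7 × 10⁻⁴)(+0.87) = 8.0 × 10⁻⁴ → stable
  139–177 m: −αΔT+βΔS = −(1.8 × 10⁻⁴)(+0.2)+(7.7 × 10⁻⁴)(+0.72) = 5.2 × 10⁻⁴ → stable
  177–208 m: −αΔT+βΔS = −(1.8 × 10⁻⁴)(-0.9)+(7.7 × 10⁻⁴)(-1.45) = -9.5 × 10⁻⁴ → UNSTABLE
  208–245 m: −αΔT+βΔS = −(1.8 × 10⁻⁴)(-0.7)+(7.7 × 10⁻⁴)(+1.72) = 1.5 × 10⁻³ → stable
The 177–208 m interval has Δρ < 0: lighter water underlies denser water.

177–208 m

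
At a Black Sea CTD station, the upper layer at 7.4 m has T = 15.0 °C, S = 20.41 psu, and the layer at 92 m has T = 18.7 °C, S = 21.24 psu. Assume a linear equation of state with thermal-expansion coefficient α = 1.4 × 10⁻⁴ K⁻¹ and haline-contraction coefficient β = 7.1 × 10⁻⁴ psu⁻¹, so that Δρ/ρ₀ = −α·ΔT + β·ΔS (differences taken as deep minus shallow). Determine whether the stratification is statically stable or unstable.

stable

ΔT = 18.7 − 15.0 = +3.7 K and ΔS = 21.24 − 20.41 = +0.83 psu (deep − shallow).
−αΔT = -5.18 × 10⁻⁴; βΔS = 5.893 × 10⁻⁴; sum Δρ/ρ₀ = 7.13 × 10⁻⁵.
Δρ/ρ₀ > 0, so Δρ > 0: deeper water is denser → statically stable.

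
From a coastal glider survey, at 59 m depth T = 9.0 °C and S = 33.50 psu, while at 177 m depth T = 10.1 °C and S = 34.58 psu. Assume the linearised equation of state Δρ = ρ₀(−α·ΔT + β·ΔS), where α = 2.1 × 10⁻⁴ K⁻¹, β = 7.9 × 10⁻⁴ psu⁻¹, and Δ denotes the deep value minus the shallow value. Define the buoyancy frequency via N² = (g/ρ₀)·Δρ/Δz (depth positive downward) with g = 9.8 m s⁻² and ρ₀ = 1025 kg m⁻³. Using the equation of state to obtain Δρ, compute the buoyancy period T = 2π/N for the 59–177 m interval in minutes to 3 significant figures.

14.6 min

ΔT = +1.1 K, ΔS = +1.08 psu (deep − shallow).
Δρ/ρ₀ = −αΔT + βΔS = -2.31 × 10⁻⁴ + 8.532 × 10⁻⁴ = 6.222 × 10⁻⁴, so Δρ ≈ 0.6378 kg m⁻³.
N² = (g/ρ₀)·Δρ/Δz = g·(Δρ/ρ₀)/Δz = 9.8 × 6.222 × 10⁻⁴ / 118 = 5.1674 × 10⁻⁵ s⁻².
N = √(5.1674 × 10⁻⁵) = 7.1885 × 10⁻³ rad s⁻¹ → T = 2π/N = 874.06 s = 14.568 min ≈ 14.6 min.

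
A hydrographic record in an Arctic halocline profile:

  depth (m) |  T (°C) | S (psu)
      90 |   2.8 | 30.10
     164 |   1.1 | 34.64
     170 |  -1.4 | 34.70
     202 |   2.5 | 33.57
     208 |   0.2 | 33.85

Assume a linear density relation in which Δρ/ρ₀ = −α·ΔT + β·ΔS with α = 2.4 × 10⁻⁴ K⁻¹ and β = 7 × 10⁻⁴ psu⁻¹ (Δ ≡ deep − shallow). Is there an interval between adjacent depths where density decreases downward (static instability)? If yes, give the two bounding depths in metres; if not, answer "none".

Evaluate Δρ/ρ₀ = −αΔT + βΔS across each adjacent pair:
  90–164 m: −αΔT+βΔS = −(2.4 × 10⁻⁴)(-1.7)+(7 × 10⁻⁴)(+4.54) = 3.6 × 10⁻³ → stable
  164–170 m: −αΔT+βΔS = −(2.4 × 10⁻⁴)(-2.5)+(7 × 10⁻⁴)(+0.06) = 6.4 × 10⁻⁴ → stable
  170–202 m: −αΔT+βΔS = −(2.4 × 10⁻⁴)(+3.9)+(7 × 10⁻⁴)(-1.13) = -1.7 × 10⁻³ → UNSTABLE
  202–208 m: −αΔT+βΔS = −(2.4 × 10⁻⁴)(-2.3)+(7 × 10⁻⁴)(+0.28) = 7.5 × 10⁻⁴ → stable
The 170–202 m interval has Δρ < 0: lighter water underlies denser water.

170–202 m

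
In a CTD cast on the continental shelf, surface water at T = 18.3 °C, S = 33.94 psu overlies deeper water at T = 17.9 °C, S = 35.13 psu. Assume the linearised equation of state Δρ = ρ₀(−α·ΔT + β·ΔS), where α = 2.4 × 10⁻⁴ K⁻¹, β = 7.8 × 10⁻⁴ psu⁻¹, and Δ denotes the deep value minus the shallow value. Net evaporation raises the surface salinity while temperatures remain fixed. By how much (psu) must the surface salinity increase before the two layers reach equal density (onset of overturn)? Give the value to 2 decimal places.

Neutral buoyancy requires −α(T_deep − T_surf) + β(S_deep − S_surf′) = 0.
S_surf′ = S_deep − (α/β)·ΔT = 35.13 − (2.4 × 10⁻⁴/7.8 × 10⁻⁴)·(-0.4) = 35.2531 psu.
Increase required: 35.2531 − 33.94 = 1.3131 psu.

1.31 psu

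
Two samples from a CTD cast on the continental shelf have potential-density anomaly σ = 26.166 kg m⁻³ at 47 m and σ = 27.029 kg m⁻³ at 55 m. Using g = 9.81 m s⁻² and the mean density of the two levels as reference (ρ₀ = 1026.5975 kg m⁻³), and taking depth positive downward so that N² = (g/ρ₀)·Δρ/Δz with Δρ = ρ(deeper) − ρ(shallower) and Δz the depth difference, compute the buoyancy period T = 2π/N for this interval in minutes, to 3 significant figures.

Δρ = 1027.029 − 1026.166 = 0.863 kg m⁻³ over Δz = 55 − 47 = 8 m.
N² = (9.81/1026.5975) × (0.863/8) = 1.0308 × 10⁻³ s⁻².
N = √(1.0308 × 10⁻³) = 0.032106 rad s⁻¹, so T = 2π/N = 195.70 s = 3.2617 min ≈ 3.26 min.

3.26 min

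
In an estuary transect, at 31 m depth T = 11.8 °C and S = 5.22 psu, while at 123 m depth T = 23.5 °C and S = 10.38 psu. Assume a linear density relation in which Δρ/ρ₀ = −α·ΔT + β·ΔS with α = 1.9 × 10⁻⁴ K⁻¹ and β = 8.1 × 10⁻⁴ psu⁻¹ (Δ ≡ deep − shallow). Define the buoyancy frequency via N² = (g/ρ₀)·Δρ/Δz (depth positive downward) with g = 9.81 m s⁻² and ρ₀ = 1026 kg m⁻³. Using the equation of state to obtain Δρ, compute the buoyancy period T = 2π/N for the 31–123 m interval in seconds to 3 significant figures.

435 s

ΔT = +11.7 K, ΔS = +5.16 psu (deep − shallow).
Δρ/ρ₀ = −αΔT + βΔS = -2.223 × 10⁻³ + 4.1796 × 10⁻³ = 1.9566 × 10⁻³, so Δρ ≈ 2.007 kg m⁻³.
N² = (g/ρ₀)·Δρ/Δz = g·(Δρ/ρ₀)/Δz = 9.81 × 1.9566 × 10⁻³ / 92 = 2.0863 × 10⁻⁴ s⁻².
N = √(2.0863 × 10⁻⁴) = 0.014444 rad s⁻¹ → T = 2π/N = 435.00 s ≈ 435 s.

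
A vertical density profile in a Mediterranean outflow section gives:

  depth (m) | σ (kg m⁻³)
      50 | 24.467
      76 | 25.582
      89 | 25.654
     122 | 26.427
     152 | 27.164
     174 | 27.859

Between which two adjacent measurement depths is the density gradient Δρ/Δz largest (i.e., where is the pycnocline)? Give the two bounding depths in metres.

Compute the density gradient over each adjacent pair:
  50–76 m: Δρ/Δz = 1.115/26 = 0.043 kg m⁻⁴
  76–89 m: Δρ/Δz = 0.072/13 = 5.5 × 10⁻³ kg m⁻⁴
  89–122 m: Δρ/Δz = 0.773/33 = 0.023 kg m⁻⁴
  122–152 m: Δρ/Δz = 0.737/30 = 0.025 kg m⁻⁴
  152–174 m: Δρ/Δz = 0.695/22 = 0.032 kg m⁻⁴
The largest gradient is in the 50–76 m interval — the pycnocline.

50–76 m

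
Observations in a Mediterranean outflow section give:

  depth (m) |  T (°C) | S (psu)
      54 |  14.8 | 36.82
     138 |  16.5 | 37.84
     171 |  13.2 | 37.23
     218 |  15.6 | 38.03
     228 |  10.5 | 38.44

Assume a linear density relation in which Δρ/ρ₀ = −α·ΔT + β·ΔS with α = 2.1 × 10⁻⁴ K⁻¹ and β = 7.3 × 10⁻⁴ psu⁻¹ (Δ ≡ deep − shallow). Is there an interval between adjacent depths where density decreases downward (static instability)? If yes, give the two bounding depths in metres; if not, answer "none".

none

Evaluate Δρ/ρ₀ = −αΔT + βΔS across each adjacent pair:
  54–138 m: −αΔT+βΔS = −(2.1 × 10⁻⁴)(+1.7)+(7.3 × 10⁻⁴)(+1.02) = 3.9 × 10⁻⁴ → stable
  138–171 m: −αΔT+βΔS = −(2.1 × 10⁻⁴)(-3.3)+(7.3 × 10⁻⁴)(-0.61) = 2.5 × 10⁻⁴ → stable
  171–218 m: −αΔT+βΔS = −(2.1 × 10⁻⁴)(+2.4)+(7.3 × 10⁻⁴)(+0.80) = 8.0 × 10⁻⁵ → stable
  218–228 m: −αΔT+βΔS = −(2.1 × 10⁻⁴)(-5.1)+(7.3 × 10⁻⁴)(+0.41) = 1.4 × 10⁻³ → stable
Every interval has Δρ > 0: the column is stably stratified throughout.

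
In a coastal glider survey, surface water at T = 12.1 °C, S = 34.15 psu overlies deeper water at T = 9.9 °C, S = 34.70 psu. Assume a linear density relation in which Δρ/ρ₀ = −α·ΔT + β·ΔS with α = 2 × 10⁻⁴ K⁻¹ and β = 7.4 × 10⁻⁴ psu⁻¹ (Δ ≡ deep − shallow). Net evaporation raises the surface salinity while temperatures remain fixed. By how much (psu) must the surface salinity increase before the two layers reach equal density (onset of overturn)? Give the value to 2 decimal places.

Neutral buoyancy requires −α(T_deep − T_surf) + β(S_deep − S_surf′) = 0.
S_surf′ = S_deep − (α/β)·ΔT = 34.70 − (2 × 10⁻⁴/7.4 × 10⁻⁴)·(-2.2) = 35.2946 psu.
Increase required: 35.2946 − 34.15 = 1.1446 psu.

1.14 psu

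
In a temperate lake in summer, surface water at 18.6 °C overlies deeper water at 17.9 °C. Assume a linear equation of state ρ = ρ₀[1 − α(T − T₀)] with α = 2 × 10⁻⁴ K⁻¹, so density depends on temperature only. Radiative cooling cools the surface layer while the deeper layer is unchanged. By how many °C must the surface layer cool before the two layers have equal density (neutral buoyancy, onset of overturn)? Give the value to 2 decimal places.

0.70 °C

With temperature the only control, equal density requires T_surf′ = T_deep.
T_surf′ = 17.9 °C.
Cooling required: 18.6 − 17.9 = 0.70 °C.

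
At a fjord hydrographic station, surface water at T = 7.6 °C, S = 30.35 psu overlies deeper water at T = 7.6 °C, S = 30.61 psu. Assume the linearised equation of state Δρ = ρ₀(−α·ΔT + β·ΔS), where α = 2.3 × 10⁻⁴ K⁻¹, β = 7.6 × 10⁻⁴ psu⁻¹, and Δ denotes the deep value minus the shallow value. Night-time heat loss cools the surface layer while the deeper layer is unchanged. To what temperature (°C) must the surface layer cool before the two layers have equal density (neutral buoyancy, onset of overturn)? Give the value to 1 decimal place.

Neutral buoyancy requires Δρ = 0, i.e. −α(T_deep − T_surf′) + β(S_deep − S_surf) = 0.
T_surf′ = T_deep − (β/α)·ΔS = 7.6 − (7.6 × 10⁻⁴/2.3 × 10⁻⁴)·(+0.26) = 6.741 °C.
Cooling required: 7.6 − (6.741) = 0.859 °C.

6.7 °C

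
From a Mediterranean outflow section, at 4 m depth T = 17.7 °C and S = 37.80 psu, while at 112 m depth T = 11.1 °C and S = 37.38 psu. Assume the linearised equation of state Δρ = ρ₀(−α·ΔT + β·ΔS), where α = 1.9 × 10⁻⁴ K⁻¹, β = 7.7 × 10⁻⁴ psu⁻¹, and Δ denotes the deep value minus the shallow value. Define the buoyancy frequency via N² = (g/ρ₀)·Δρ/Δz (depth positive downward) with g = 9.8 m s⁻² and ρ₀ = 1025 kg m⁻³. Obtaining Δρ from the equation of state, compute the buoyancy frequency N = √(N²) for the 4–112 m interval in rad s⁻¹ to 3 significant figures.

9.19 × 10⁻³ rad s⁻¹

ΔT = -6.6 K, ΔS = -0.42 psu (deep − shallow).
Δρ/ρ₀ = −αΔT + βΔS = 1.254 × 10⁻³ − 3.234 × 10⁻⁴ = 9.306 × 10⁻⁴, so Δρ ≈ 0.9539 kg m⁻³.
N² = (g/ρ₀)·Δρ/Δz = g·(Δρ/ρ₀)/Δz = 9.8 × 9.306 × 10⁻⁴ / 108 = 8.4443 × 10⁻⁵ s⁻².
N = √(8.4443 × 10⁻⁵) = 9.1893 × 10⁻³ rad s⁻¹ ≈ 9.19 × 10⁻³ rad s⁻¹.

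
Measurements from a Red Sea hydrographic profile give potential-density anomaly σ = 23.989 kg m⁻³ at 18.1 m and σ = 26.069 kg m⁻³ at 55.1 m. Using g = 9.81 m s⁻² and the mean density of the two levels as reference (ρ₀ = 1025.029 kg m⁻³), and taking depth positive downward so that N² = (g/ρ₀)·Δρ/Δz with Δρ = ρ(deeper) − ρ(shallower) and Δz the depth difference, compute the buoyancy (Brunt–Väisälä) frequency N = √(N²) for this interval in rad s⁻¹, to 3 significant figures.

Δρ = 1026.069 − 1023.989 = 2.080 kg m⁻³ over Δz = 55.1 − 18.1 = 37 m.
N² = (9.81/1025.029) × (2.080/37) = 5.3802 × 10⁻⁴ s⁻².
N = √(5.3802 × 10⁻⁴) = 0.023195 rad s⁻¹ ≈ 0.0232 rad s⁻¹.
A positive N² confirms static stability across the interval.

0.0232 rad s⁻¹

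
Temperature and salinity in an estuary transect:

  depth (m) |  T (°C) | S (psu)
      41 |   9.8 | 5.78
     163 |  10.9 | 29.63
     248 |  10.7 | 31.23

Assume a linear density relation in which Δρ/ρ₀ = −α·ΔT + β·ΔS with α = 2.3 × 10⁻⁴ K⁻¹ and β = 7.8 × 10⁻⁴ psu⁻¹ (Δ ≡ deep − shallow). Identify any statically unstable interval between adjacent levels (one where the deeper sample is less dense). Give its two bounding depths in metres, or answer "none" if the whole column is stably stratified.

none

Evaluate Δρ/ρ₀ = −αΔT + βΔS across each adjacent pair:
  41–163 m: −αΔT+βΔS = −(2.3 × 10⁻⁴)(+1.1)+(7.8 × 10⁻⁴)(+23.85) = 0.018 → stable
  163–248 m: −αΔT+βΔS = −(2.3 × 10⁻⁴)(-0.2)+(7.8 × 10⁻⁴)(+1.60) = 1.3 × 10⁻³ → stable
Every interval has Δρ > 0: the column is stably stratified throughout.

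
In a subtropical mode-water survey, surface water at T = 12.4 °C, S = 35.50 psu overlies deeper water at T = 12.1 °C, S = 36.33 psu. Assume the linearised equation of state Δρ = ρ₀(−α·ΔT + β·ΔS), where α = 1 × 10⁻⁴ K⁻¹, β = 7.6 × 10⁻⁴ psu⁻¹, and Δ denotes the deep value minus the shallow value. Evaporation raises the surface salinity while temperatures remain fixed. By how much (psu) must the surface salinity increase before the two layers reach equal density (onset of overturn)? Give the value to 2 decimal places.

Neutral buoyancy requires −α(T_deep − T_surf) + β(S_deep − S_surf′) = 0.
S_surf′ = S_deep − (α/β)·ΔT = 36.33 − (1 × 10⁻⁴/7.6 × 10⁻⁴)·(-0.3) = 36.3695 psu.
Increase required: 36.3695 − 35.50 = 0.8695 psu.

0.87 psu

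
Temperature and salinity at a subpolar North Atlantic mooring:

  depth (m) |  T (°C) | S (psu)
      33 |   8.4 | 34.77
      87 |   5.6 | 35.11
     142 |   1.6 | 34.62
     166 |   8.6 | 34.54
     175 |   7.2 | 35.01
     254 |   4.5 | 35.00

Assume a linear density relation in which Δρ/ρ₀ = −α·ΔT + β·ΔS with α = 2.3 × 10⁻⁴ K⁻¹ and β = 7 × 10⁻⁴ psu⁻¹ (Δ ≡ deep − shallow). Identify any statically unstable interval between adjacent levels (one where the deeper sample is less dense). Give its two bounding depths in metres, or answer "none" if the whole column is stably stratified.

142–166 m

Evaluate Δρ/ρ₀ = −αΔT + βΔS across each adjacent pair:
  33–87 m: −αΔT+βΔS = −(2.3 × 10⁻⁴)(-2.8)+(7 × 10⁻⁴)(+0.34) = 8.8 × 10⁻⁴ → stable
  87–142 m: −αΔT+βΔS = −(2.3 × 10⁻⁴)(-4.0)+(7 × 10⁻⁴)(-0.49) = 5.8 × 10⁻⁴ → stable
  142–166 m: −αΔT+βΔS = −(2.3 × 10⁻⁴)(+7.0)+(7 × 10⁻⁴)(-0.08) = -1.7 × 10⁻³ → UNSTABLE
  166–175 m: −αΔT+βΔS = −(2.3 × 10⁻⁴)(-1.4)+(7 × 10⁻⁴)(+0.47) = 6.5 × 10⁻⁴ → stable
  175–254 m: −αΔT+βΔS = −(2.3 × 10⁻⁴)(-2.7)+(7 × 10⁻⁴)(-0.01) = 6.1 × 10⁻⁴ → stable
The 142–166 m interval has Δρ < 0: lighter water underlies denser water.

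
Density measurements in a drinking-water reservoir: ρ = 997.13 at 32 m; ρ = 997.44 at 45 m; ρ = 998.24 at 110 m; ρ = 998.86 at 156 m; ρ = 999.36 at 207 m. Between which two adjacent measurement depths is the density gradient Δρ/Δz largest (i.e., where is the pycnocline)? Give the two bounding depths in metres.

Compute the density gradient over each adjacent pair:
  32–45 m: Δρ/Δz = 0.31/13 = 0.024 kg m⁻⁴
  45–110 m: Δρ/Δz = 0.80/65 = 0.012 kg m⁻⁴
  110–156 m: Δρ/Δz = 0.62/46 = 0.013 kg m⁻⁴
  156–207 m: Δρ/Δz = 0.50/51 = 9.8 × 10⁻³ kg m⁻⁴
The largest gradient is in the 32–45 m interval — the pycnocline.

32–45 m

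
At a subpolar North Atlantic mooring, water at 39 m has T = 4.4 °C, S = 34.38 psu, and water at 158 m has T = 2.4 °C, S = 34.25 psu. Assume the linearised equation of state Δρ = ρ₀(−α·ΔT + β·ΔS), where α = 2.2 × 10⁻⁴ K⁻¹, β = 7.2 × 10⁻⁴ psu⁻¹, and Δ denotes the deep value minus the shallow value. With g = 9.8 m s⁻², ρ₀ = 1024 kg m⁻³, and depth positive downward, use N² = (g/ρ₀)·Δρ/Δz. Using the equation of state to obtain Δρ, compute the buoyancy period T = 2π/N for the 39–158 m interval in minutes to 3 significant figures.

ΔT = -2.0 K, ΔS = -0.13 psu (deep − shallow).
Δρ/ρ₀ = −αΔT + βΔS = 4.40 × 10⁻⁴ − 9.36 × 10⁻⁵ = 3.464 × 10⁻⁴, so Δρ ≈ 0.3547 kg m⁻³.
N² = (g/ρ₀)·Δρ/Δz = g·(Δρ/ρ₀)/Δz = 9.8 × 3.464 × 10⁻⁴ / 119 = 2.8527 × 10⁻⁵ s⁻².
N = √(2.8527 × 10⁻⁵) = 5.3411 × 10⁻³ rad s⁻¹ → T = 2π/N = 1.1764 × 10³ s = 19.607 min ≈ 19.6 min.

19.6 min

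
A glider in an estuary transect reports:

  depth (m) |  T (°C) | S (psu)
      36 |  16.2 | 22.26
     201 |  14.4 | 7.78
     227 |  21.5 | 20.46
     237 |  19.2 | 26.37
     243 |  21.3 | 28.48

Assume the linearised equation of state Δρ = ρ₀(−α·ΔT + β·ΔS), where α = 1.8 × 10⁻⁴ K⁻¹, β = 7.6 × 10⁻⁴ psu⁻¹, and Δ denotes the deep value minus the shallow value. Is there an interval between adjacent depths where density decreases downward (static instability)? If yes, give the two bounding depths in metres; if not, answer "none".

Evaluate Δρ/ρ₀ = −αΔT + βΔS across each adjacent pair:
  36–201 m: −αΔT+βΔS = −(1.8 × 10⁻⁴)(-1.8)+(7.6 × 10⁻⁴)(-14.48) = -0.011 → UNSTABLE
  201–227 m: −αΔT+βΔS = −(1.8 × 10⁻⁴)(+7.1)+(7.6 × 10⁻⁴)(+12.68) = 8.4 × 10⁻³ → stable
  227–237 m: −αΔT+βΔS = −(1.8 × 10⁻⁴)(-2.3)+(7.6 × 10⁻⁴)(+5.91) = 4.9 × 10⁻³ → stable
  237–243 m: −αΔT+βΔS = −(1.8 × 10⁻⁴)(+2.1)+(7.6 × 10⁻⁴)(+2.11) = 1.2 × 10⁻³ → stable
The 36–201 m interval has Δρ < 0: lighter water underlies denser water.

36–201 m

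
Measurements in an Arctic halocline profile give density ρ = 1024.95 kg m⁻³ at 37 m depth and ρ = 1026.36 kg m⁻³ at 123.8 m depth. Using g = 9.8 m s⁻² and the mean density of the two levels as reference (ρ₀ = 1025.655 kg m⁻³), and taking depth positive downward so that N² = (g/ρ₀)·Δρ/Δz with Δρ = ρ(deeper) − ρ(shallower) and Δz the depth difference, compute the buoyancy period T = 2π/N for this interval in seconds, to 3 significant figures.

504 s

Δρ = 1026.36 − 1024.95 = 1.41 kg m⁻³ over Δz = 123.8 − 37 = 86.8 m.
N² = (9.8/1025.655) × (1.41/86.8) = 1.5521 × 10⁻⁴ s⁻².
N = √(1.5521 × 10⁻⁴) = 0.012458 rad s⁻¹, so T = 2π/N = 504.35 s ≈ 504 s.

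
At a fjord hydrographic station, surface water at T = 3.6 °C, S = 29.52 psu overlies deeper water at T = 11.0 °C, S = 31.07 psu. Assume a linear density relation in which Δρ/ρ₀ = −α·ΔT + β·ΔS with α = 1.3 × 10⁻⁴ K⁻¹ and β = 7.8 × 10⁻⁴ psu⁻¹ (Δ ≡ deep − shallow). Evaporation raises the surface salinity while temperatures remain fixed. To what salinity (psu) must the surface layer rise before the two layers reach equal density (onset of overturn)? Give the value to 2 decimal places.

Neutral buoyancy requires −α(T_deep − T_surf) + β(S_deep − S_surf′) = 0.
S_surf′ = S_deep − (α/β)·ΔT = 31.07 − (1.3 × 10⁻⁴/7.8 × 10⁻⁴)·(+7.4) = 29.8367 psu.
Increase required: 29.8367 − 29.52 = 0.3167 psu.

29.84 psu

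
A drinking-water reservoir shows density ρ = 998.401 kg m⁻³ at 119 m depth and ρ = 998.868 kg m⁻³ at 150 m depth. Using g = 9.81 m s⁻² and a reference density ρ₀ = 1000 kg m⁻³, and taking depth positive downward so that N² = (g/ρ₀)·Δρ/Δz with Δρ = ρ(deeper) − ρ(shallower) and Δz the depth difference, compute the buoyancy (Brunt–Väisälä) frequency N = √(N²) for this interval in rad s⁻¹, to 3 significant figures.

Δρ = 998.868 − 998.401 = 0.467 kg m⁻³ over Δz = 150 − 119 = 31 m.
N² = (9.81/1000) × (0.467/31) = 1.4778 × 10⁻⁴ s⁻².
N = √(1.4778 × 10⁻⁴) = 0.012156 rad s⁻¹ ≈ 0.0122 rad s⁻¹.

0.0122 rad s⁻¹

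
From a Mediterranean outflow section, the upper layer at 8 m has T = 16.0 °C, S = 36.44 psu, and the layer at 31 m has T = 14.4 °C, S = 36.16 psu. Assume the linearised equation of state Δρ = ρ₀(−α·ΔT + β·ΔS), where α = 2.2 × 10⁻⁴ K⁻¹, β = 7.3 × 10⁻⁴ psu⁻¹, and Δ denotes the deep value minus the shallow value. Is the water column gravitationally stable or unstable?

ΔT = 14.4 − 16.0 = -1.6 K and ΔS = 36.16 − 36.44 = -0.28 psu (deep − shallow).
−αΔT = 3.52 × 10⁻⁴; βΔS = -2.044 × 10⁻⁴; sum Δρ/ρ₀ = 1.476 × 10⁻⁴.
Δρ/ρ₀ > 0, so Δρ > 0: deeper water is denser → statically stable.

stable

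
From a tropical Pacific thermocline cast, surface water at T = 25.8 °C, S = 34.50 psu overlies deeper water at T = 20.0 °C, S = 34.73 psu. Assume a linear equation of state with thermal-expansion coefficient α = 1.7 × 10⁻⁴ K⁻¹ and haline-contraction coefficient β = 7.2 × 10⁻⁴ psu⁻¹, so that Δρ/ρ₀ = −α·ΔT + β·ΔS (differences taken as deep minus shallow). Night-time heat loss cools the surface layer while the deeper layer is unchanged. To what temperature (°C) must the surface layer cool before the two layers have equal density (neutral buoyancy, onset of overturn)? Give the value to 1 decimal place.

19.0 °C

Neutral buoyancy requires Δρ = 0, i.e. −α(T_deep − T_surf′) + β(S_deep − S_surf) = 0.
T_surf′ = T_deep − (β/α)·ΔS = 20.0 − (7.2 × 10⁻⁴/1.7 × 10⁻⁴)·(+0.23) = 19.026 °C.
Cooling required: 25.8 − (19.026) = 6.774 °C.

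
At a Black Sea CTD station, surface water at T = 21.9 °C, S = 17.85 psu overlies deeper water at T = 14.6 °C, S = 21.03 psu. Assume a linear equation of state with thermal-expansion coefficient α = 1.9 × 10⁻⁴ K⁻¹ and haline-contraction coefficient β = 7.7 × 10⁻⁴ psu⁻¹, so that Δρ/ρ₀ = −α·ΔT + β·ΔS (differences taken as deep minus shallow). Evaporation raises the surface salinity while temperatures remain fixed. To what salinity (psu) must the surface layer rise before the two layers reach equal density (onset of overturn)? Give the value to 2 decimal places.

22.83 psu

Neutral buoyancy requires −α(T_deep − T_surf) + β(S_deep − S_surf′) = 0.
S_surf′ = S_deep − (α/β)·ΔT = 21.03 − (1.9 × 10⁻⁴/7.7 × 10⁻⁴)·(-7.3) = 22.8313 psu.
Increase required: 22.8313 − 17.85 = 4.9813 psu.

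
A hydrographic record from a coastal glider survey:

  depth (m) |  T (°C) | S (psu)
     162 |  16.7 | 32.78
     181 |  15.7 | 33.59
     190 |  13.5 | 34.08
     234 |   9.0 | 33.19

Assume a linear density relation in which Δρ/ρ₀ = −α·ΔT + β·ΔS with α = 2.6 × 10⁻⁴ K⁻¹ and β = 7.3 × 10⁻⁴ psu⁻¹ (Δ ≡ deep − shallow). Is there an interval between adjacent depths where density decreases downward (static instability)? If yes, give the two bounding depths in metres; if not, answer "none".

none

Evaluate Δρ/ρ₀ = −αΔT + βΔS across each adjacent pair:
  162–181 m: −αΔT+βΔS = −(2.6 × 10⁻⁴)(-1.0)+(7.3 × 10⁻⁴)(+0.81) = 8.5 × 10⁻⁴ → stable
  181–190 m: −αΔT+βΔS = −(2.6 × 10⁻⁴)(-2.2)+(7.3 × 10⁻⁴)(+0.49) = 9.3 × 10⁻⁴ → stable
  190–234 m: −αΔT+βΔS = −(2.6 × 10⁻⁴)(-4.5)+(7.3 × 10⁻⁴)(-0.89) = 5.2 × 10⁻⁴ → stable
Every interval has Δρ > 0: the column is stably stratified throughout.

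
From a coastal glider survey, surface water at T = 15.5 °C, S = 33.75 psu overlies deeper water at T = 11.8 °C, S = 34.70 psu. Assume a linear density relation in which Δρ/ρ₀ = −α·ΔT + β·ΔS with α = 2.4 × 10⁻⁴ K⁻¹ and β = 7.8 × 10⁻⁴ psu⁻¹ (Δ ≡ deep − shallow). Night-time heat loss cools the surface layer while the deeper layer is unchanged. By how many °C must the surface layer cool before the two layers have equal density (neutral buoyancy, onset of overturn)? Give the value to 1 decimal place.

Neutral buoyancy requires Δρ = 0, i.e. −α(T_deep − T_surf′) + β(S_deep − S_surf) = 0.
T_surf′ = T_deep − (β/α)·ΔS = 11.8 − (7.8 × 10⁻⁴/2.4 × 10⁻⁴)·(+0.95) = 8.713 °C.
Cooling required: 15.5 − (8.713) = 6.787 °C.

6.8 °C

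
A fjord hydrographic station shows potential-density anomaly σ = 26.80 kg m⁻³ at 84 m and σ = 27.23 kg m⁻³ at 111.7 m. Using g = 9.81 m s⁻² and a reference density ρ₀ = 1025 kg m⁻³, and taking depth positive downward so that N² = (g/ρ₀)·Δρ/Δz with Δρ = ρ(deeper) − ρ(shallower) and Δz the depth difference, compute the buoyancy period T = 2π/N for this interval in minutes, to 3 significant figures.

Δρ = 1027.23 − 1026.80 = 0.43 kg m⁻³ over Δz = 111.7 − 84 = 27.7 m.
N² = (9.81/1025) × (0.43/27.7) = 1.4857 × 10⁻⁴ s⁻².
N = √(1.4857 × 10⁻⁴) = 0.012189 rad s⁻¹, so T = 2π/N = 515.48 s = 8.5913 min ≈ 8.59 min.

8.59 min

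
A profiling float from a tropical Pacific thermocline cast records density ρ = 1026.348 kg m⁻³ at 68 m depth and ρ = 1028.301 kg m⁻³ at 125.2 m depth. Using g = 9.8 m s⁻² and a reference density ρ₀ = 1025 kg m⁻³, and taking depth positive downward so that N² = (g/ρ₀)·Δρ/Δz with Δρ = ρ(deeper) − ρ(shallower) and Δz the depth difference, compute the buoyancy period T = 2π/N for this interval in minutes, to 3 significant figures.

5.80 min

Δρ = 1028.301 − 1026.348 = 1.953 kg m⁻³ over Δz = 125.2 − 68 = 57.2 m.
N² = (9.8/1025) × (1.953/57.2) = 3.2644 × 10⁻⁴ s⁻².
N = √(3.2644 × 10⁻⁴) = 0.018068 rad s⁻¹, so T = 2π/N = 347.75 s = 5.7958 min ≈ 5.80 min.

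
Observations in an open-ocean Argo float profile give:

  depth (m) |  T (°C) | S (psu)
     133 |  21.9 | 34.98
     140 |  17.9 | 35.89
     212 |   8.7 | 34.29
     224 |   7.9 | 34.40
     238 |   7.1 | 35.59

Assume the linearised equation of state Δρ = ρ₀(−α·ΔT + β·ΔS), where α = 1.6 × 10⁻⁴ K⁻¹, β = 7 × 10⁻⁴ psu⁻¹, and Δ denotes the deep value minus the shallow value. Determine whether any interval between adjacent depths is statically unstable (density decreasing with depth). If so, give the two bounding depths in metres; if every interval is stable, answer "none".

Evaluate Δρ/ρ₀ = −αΔT + βΔS across each adjacent pair:
  133–140 m: −αΔT+βΔS = −(1.6 × 10⁻⁴)(-4.0)+(7 × 10⁻⁴)(+0.91) = 1.3 × 10⁻³ → stable
  140–212 m: −αΔT+βΔS = −(1.6 × 10⁻⁴)(-9.2)+(7 × 10⁻⁴)(-1.60) = 3.5 × 10⁻⁴ → stable
  212–224 m: −αΔT+βΔS = −(1.6 × 10⁻⁴)(-0.8)+(7 × 10⁻⁴)(+0.11) = 2.1 × 10⁻⁴ → stable
  224–238 m: −αΔT+βΔS = −(1.6 × 10⁻⁴)(-0.8)+(7 × 10⁻⁴)(+1.19) = 9.6 × 10⁻⁴ → stable
Every interval has Δρ > 0: the column is stably stratified throughout.

none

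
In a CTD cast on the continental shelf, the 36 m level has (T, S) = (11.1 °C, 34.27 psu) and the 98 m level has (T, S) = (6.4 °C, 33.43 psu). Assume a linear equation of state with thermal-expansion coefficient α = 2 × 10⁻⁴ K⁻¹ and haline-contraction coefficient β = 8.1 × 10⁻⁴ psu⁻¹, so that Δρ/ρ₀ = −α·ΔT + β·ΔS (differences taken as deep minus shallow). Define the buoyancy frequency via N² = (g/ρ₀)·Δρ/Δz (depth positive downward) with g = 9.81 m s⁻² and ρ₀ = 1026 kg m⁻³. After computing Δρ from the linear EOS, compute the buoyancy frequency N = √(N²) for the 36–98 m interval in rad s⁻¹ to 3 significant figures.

ΔT = -4.7 K, ΔS = -0.84 psu (deep − shallow).
Δρ/ρ₀ = −αΔT + βΔS = 9.40 × 10⁻⁴ − 6.804 × 10⁻⁴ = 2.596 × 10⁻⁴, so Δρ ≈ 0.2663 kg m⁻³.
N² = (g/ρ₀)·Δρ/Δz = g·(Δρ/ρ₀)/Δz = 9.81 × 2.596 × 10⁻⁴ / 62 = 4.1075 × 10⁻⁵ s⁻².
N = √(4.1075 × 10⁻⁵) = 6.4090 × 10⁻³ rad s⁻¹ ≈ 6.41 × 10⁻³ rad s⁻¹.

6.41 × 10⁻³ rad s⁻¹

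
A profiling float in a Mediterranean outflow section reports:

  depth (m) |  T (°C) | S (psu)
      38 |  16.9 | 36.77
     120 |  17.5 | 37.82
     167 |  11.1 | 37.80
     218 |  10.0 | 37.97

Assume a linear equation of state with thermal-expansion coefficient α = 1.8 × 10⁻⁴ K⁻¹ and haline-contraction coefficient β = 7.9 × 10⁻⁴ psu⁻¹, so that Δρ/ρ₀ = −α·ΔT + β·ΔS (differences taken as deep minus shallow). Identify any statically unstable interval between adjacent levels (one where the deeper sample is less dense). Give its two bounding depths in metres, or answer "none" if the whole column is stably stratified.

none

Evaluate Δρ/ρ₀ = −αΔT + βΔS across each adjacent pair:
  38–120 m: −αΔT+βΔS = −(1.8 × 10⁻⁴)(+0.6)+(7.9 × 10⁻⁴)(+1.05) = 7.2 × 10⁻⁴ → stable
  120–167 m: −αΔT+βΔS = −(1.8 × 10⁻⁴)(-6.4)+(7.9 × 10⁻⁴)(-0.02) = 1.1 × 10⁻³ → stable
  167–218 m: −αΔT+βΔS = −(1.8 × 10⁻⁴)(-1.1)+(7.9 × 10⁻⁴)(+0.17) = 3.3 × 10⁻⁴ → stable
Every interval has Δρ > 0: the column is stably stratified throughout.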